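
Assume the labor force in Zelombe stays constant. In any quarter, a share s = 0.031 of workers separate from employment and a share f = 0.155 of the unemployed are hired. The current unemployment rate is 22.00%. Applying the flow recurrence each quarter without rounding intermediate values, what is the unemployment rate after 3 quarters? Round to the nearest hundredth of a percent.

With a fixed labor force, u_{t+1} = u_t + s·(1−u_t) − f·u_t = u_t·(1−s−f) + s.
Here 1−s−f = 0.814 and s = 0.031.
u_1 = 0.220000 × 0.814 + 0.031 = 0.210080.
u_2 = 0.210080 × 0.814 + 0.031 = 0.202005.
u_3 = 0.202005 × 0.814 + 0.031 = 0.195432.

Unemployment rate after three quarters ≈ 19.54%.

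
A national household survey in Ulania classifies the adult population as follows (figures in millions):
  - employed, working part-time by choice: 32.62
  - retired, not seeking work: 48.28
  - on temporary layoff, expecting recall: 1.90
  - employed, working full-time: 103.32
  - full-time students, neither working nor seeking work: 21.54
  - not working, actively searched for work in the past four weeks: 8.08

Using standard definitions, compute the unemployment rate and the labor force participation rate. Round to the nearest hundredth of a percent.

Employed = 32.62 + 103.32 = 135.94 million.
Unemployed = 1.90 + 8.08 = 9.98 million (jobless and actively searching, or on temporary layoff).
Labor force = 135.94 + 9.98 = 145.92 million.
Not in labor force = 48.28 + 21.54 = 69.82 million (those not working and not actively searching are outside the labor force).
Civilian working-age population = 145.92 + 69.82 = 215.74 million.
Unemployment rate = 9.98 / 145.92 = 6.84%.
Labor force participation rate = 145.92 / 215.74 = 67.64%.

Unemployment rate ≈ 6.84%; labor force participation rate ≈ 67.64%.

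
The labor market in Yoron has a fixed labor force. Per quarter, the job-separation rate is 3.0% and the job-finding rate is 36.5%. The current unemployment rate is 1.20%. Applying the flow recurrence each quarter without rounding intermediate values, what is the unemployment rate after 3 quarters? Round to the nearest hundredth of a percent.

With a fixed labor force, u_{t+1} = u_t + s·(1−u_t) − f·u_t = u_t·(1−s−f) + s.
Here 1−s−f = 0.605 and s = 0.030.
u_1 = 0.012000 × 0.605 + 0.030 = 0.037260.
u_2 = 0.037260 × 0.605 + 0.030 = 0.052542.
u_3 = 0.052542 × 0.605 + 0.030 = 0.061788.

Unemployment rate after three quarters ≈ 6.18%.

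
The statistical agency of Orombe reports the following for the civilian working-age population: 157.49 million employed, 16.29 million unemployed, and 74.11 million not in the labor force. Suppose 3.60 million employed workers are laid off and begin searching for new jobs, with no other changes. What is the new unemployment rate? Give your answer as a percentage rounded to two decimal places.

New unemployment rate ≈ 11.45%.

Initially, labor force = 157.49 + 16.29 = 173.78 million, so u = 16.29/173.78 = 9.37%.
After the change, employed falls and unemployed rises by 3.60; labor force unchanged → E = 153.89, U = 19.89, labor force = 173.78 million.
New unemployment rate = 19.89 / 173.78 = 11.45%.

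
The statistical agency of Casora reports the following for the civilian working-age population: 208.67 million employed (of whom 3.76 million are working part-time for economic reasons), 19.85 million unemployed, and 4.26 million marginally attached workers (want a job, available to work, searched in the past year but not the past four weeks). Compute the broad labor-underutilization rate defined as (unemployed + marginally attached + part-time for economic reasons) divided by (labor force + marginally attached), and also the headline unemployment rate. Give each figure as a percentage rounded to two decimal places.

Labor force = 208.67 + 19.85 = 228.52 million.
Numerator = 19.85 + 4.26 + 3.76 = 27.87 million.
Denominator = 228.52 + 4.26 = 232.78 million.
Broad rate = 27.87 / 232.78 = 11.97%.
Headline unemployment rate = 19.85 / 228.52 = 8.69%.

Broad underutilization rate ≈ 11.97%; headline unemployment rate ≈ 8.69%.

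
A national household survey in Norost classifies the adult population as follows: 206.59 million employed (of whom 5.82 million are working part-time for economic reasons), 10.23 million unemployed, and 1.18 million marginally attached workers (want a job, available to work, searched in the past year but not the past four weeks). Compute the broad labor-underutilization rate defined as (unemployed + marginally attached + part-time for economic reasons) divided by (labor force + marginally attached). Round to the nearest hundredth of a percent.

Labor force = 206.59 + 10.23 = 216.82 million.
Numerator = 10.23 + 1.18 + 5.82 = 17.23 million.
Denominator = 216.82 + 1.18 = 218.00 million.
Broad rate = 17.23 / 218.00 = 7.90%.

Broad underutilization rate ≈ 7.90%.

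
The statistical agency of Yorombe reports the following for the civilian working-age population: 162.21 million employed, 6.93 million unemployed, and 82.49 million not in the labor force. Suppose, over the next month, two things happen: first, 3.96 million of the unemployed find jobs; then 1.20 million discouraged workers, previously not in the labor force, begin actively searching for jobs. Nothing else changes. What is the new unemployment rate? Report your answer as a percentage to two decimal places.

New unemployment rate ≈ 2.45%.

Initially, labor force = 162.21 + 6.93 = 169.14 million, so u = 6.93/169.14 = 4.10%.
After the first change, unemployed falls and employed rises by 3.96; labor force unchanged → E = 166.17, U = 2.97, labor force = 169.14 million.
After the second change, unemployed and labor force both rise by 1.20 → E = 166.17, U = 4.17, labor force = 170.34 million.
New unemployment rate = 4.17 / 170.34 = 2.45%.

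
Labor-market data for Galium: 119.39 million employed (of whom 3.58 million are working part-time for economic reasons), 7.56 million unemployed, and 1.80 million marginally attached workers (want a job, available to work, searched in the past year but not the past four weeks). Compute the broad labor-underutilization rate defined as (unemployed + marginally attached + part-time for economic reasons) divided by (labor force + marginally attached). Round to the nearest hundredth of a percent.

Labor force = 119.39 + 7.56 = 126.95 million.
Numerator = 7.56 + 1.80 + 3.58 = 12.94 million.
Denominator = 126.95 + 1.80 = 128.75 million.
Broad rate = 12.94 / 128.75 = 10.05%.

Broad underutilization rate ≈ 10.05%.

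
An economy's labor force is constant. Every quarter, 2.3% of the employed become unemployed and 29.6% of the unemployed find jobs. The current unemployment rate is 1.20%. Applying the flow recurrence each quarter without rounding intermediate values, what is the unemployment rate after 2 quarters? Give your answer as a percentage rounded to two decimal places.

Unemployment rate after two quarters ≈ 4.42%.

With a fixed labor force, u_{t+1} = u_t + s·(1−u_t) − f·u_t = u_t·(1−s−f) + s.
Here 1−s−f = 0.681 and s = 0.023.
u_1 = 0.012000 × 0.681 + 0.023 = 0.031172.
u_2 = 0.031172 × 0.681 + 0.023 = 0.044228.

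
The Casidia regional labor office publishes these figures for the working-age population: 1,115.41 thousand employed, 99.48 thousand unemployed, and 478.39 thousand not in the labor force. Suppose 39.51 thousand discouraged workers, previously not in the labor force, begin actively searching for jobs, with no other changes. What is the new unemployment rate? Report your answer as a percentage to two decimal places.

Initially, labor force = 1,115.41 + 99.48 = 1,214.89 thousand, so u = 99.48/1,214.89 = 8.19%.
After the change, unemployed and labor force both rise by 39.51 → E = 1,115.41, U = 138.99, labor force = 1,254.40 thousand.
New unemployment rate = 138.99 / 1,254.40 = 11.08%.

New unemployment rate ≈ 11.08%.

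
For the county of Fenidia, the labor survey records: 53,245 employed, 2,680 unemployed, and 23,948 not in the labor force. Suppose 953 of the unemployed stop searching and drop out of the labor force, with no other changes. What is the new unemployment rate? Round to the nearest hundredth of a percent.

New unemployment rate ≈ 3.14%.

Initially, labor force = 53,245 + 2,680 = 55,925, so u = 2,680/55,925 = 4.79%.
After the change, unemployed and labor force both fall by 953 → E = 53,245, U = 1,727, labor force = 54,972.
New unemployment rate = 1,727 / 54,972 = 3.14%.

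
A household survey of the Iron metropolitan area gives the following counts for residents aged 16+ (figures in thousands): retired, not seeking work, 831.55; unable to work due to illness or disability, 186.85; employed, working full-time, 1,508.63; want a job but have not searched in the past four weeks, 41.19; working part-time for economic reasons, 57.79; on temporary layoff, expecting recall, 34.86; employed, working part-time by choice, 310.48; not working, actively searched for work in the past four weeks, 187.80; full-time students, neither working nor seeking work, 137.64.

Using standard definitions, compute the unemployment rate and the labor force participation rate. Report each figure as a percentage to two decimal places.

Employed = 1,508.63 + 57.79 + 310.48 = 1,876.90 thousand (anyone who worked, including part-time for economic reasons, counts as employed).
Unemployed = 34.86 + 187.80 = 222.66 thousand (jobless and actively searching, or on temporary layoff).
Labor force = 1,876.90 + 222.66 = 2,099.56 thousand.
Not in labor force = 831.55 + 186.85 + 41.19 + 137.64 = 1,197.23 thousand (those not working and not actively searching are outside the labor force — including those who want a job but have given up searching).
Civilian working-age population = 2,099.56 + 1,197.23 = 3,296.79 thousand.
Unemployment rate = 222.66 / 2,099.56 = 10.61%.
Labor force participation rate = 2,099.56 / 3,296.79 = 63.68%.

Unemployment rate ≈ 10.61%; labor force participation rate ≈ 63.68%.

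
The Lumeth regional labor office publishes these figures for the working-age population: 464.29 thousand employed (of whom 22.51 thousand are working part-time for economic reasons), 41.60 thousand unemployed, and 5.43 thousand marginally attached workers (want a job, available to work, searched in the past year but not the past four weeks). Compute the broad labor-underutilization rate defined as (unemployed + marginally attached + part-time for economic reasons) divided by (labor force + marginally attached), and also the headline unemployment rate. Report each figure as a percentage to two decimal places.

Labor force = 464.29 + 41.60 = 505.89 thousand.
Numerator = 41.60 + 5.43 + 22.51 = 69.54 thousand.
Denominator = 505.89 + 5.43 = 511.32 thousand.
Broad rate = 69.54 / 511.32 = 13.60%.
Headline unemployment rate = 41.60 / 505.89 = 8.22%.

Broad underutilization rate ≈ 13.60%; headline unemployment rate ≈ 8.22%.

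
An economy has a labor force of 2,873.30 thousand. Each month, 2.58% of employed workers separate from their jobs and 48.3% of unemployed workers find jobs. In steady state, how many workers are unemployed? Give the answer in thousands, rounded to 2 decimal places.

Steady-state unemployment rate u* = s/(s+f) = 2.58/(2.58+48.3) = 0.050708.
Unemployed = u* × labor force = 0.050708 × 2,873.30 ≈ 145.70 thousand.

About 145.70 thousand are unemployed in steady state.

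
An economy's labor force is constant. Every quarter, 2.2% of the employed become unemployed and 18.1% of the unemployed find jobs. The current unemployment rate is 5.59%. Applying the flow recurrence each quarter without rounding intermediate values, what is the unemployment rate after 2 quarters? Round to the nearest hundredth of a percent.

With a fixed labor force, u_{t+1} = u_t + s·(1−u_t) − f·u_t = u_t·(1−s−f) + s.
Here 1−s−f = 0.797 and s = 0.022.
u_1 = 0.055900 × 0.797 + 0.022 = 0.066552.
u_2 = 0.066552 × 0.797 + 0.022 = 0.075042.

Unemployment rate after two quarters ≈ 7.50%.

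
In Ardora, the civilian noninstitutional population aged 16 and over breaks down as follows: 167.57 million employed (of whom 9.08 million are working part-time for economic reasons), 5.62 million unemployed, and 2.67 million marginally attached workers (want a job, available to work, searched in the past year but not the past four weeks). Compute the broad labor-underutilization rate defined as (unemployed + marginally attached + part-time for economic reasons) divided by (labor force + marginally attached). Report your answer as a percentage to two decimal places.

Labor force = 167.57 + 5.62 = 173.19 million.
Numerator = 5.62 + 2.67 + 9.08 = 17.37 million.
Denominator = 173.19 + 2.67 = 175.86 million.
Broad rate = 17.37 / 175.86 = 9.88%.

Broad underutilization rate ≈ 9.88%.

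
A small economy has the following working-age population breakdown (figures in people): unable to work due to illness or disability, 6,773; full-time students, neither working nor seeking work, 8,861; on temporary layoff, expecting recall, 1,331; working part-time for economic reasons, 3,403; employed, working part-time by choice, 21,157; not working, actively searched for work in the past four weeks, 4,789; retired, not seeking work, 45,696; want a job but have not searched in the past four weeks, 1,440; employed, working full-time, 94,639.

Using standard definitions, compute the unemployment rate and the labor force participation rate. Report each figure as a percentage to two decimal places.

Unemployment rate ≈ 4.88%; labor force participation rate ≈ 66.63%.

Employed = 3,403 + 21,157 + 94,639 = 119,199 (anyone who worked, including part-time for economic reasons, counts as employed).
Unemployed = 1,331 + 4,789 = 6,120 (jobless and actively searching, or on temporary layoff).
Labor force = 119,199 + 6,120 = 125,319.
Not in labor force = 6,773 + 8,861 + 45,696 + 1,440 = 62,770 (those not working and not actively searching are outside the labor force — including those who want a job but have given up searching).
Civilian working-age population = 125,319 + 62,770 = 188,089.
Unemployment rate = 6,120 / 125,319 = 4.88%.
Labor force participation rate = 125,319 / 188,089 = 66.63%.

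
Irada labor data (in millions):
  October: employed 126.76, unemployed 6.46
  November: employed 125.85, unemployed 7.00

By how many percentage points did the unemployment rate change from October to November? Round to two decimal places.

October: labor force = 126.76 + 6.46 = 133.22; u = 6.46/133.22 = 4.85%.
November: labor force = 125.85 + 7.00 = 132.85; u = 7.00/132.85 = 5.27%.
Change = 5.27% − 4.85% = +0.42 pp.

The unemployment rate changed by +0.42 percentage points.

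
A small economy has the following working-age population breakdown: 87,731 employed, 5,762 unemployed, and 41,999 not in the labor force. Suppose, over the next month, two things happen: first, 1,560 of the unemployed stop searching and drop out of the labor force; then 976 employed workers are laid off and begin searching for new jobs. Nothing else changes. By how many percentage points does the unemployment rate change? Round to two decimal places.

The unemployment rate changes by −0.53 percentage points.

Initially, labor force = 87,731 + 5,762 = 93,493, so u = 5,762/93,493 = 6.16%.
After the first change, unemployed and labor force both fall by 1,560 → E = 87,731, U = 4,202, labor force = 91,933.
After the second change, employed falls and unemployed rises by 976; labor force unchanged → E = 86,755, U = 5,178, labor force = 91,933.
New unemployment rate = 5,178 / 91,933 = 5.63%.
Change = 5.63% − 6.16% = −0.53 percentage points.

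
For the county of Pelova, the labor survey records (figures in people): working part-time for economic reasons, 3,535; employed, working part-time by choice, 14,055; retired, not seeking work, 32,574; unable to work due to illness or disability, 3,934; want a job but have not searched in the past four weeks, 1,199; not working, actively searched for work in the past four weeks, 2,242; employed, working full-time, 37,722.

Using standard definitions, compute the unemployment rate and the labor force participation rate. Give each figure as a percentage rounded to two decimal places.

Employed = 3,535 + 14,055 + 37,722 = 55,312 (anyone who worked, including part-time for economic reasons, counts as employed).
Unemployed = 2,242.
Labor force = 55,312 + 2,242 = 57,554.
Not in labor force = 32,574 + 3,934 + 1,199 = 37,707 (those not working and not actively searching are outside the labor force — including those who want a job but have given up searching).
Civilian working-age population = 57,554 + 37,707 = 95,261.
Unemployment rate = 2,242 / 57,554 = 3.90%.
Labor force participation rate = 57,554 / 95,261 = 60.42%.

Unemployment rate ≈ 3.90%; labor force participation rate ≈ 60.42%.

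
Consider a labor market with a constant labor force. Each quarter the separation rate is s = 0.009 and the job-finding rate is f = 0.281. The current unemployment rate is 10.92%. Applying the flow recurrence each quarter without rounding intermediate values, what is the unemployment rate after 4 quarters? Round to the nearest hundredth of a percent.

With a fixed labor force, u_{t+1} = u_t + s·(1−u_t) − f·u_t = u_t·(1−s−f) + s.
Here 1−s−f = 0.710 and s = 0.009.
u_1 = 0.109200 × 0.710 + 0.009 = 0.086532.
u_2 = 0.086532 × 0.710 + 0.009 = 0.070438.
u_3 = 0.070438 × 0.710 + 0.009 = 0.059011.
u_4 = 0.059011 × 0.710 + 0.009 = 0.050898.

Unemployment rate after four quarters ≈ 5.09%.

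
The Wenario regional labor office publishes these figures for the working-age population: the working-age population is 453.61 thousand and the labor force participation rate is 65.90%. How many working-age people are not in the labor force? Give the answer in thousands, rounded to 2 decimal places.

Share not in the labor force = 1 − 0.6590 = 0.3410.
Not in labor force = 0.3410 × 453.61 ≈ 154.68 thousand.

About 154.68 thousand are not in the labor force.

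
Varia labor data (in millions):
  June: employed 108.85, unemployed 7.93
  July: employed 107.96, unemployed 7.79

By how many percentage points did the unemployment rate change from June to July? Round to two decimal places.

The unemployment rate changed by −0.06 percentage points.

June: labor force = 108.85 + 7.93 = 116.78; u = 7.93/116.78 = 6.79%.
July: labor force = 107.96 + 7.79 = 115.75; u = 7.79/115.75 = 6.73%.
Change = 6.73% − 6.79% = −0.06 pp.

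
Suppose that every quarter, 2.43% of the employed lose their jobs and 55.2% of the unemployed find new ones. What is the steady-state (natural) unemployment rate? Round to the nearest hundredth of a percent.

Steady-state unemployment rate ≈ 4.22%.

At steady state the flows balance: s·E = f·U, so U/(E+U) = s/(s+f).
u* = 2.43 / (2.43 + 55.2) = 2.43 / 57.63 = 4.22%.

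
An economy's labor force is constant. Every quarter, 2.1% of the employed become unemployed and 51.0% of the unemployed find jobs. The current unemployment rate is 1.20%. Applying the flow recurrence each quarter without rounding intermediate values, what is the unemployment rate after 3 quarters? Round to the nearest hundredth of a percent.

Unemployment rate after three quarters ≈ 3.67%.

With a fixed labor force, u_{t+1} = u_t + s·(1−u_t) − f·u_t = u_t·(1−s−f) + s.
Here 1−s−f = 0.469 and s = 0.021.
u_1 = 0.012000 × 0.469 + 0.021 = 0.026628.
u_2 = 0.026628 × 0.469 + 0.021 = 0.033489.
u_3 = 0.033489 × 0.469 + 0.021 = 0.036706.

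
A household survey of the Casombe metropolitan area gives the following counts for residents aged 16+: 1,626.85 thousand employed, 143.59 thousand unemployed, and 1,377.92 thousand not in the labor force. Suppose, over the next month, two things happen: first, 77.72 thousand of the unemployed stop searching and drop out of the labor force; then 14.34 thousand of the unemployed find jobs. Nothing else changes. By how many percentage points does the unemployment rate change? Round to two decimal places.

The unemployment rate changes by −5.07 percentage points.

Initially, labor force = 1,626.85 + 143.59 = 1,770.44 thousand, so u = 143.59/1,770.44 = 8.11%.
After the first change, unemployed and labor force both fall by 77.72 → E = 1,626.85, U = 65.87, labor force = 1,692.72 thousand.
After the second change, unemployed falls and employed rises by 14.34; labor force unchanged → E = 1,641.19, U = 51.53, labor force = 1,692.72 thousand.
New unemployment rate = 51.53 / 1,692.72 = 3.04%.
Change = 3.04% − 8.11% = −5.07 percentage points.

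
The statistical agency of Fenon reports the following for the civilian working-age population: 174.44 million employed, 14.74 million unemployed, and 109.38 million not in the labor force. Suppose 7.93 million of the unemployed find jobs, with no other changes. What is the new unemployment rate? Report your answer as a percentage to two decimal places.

New unemployment rate ≈ 3.60%.

Initially, labor force = 174.44 + 14.74 = 189.18 million, so u = 14.74/189.18 = 7.79%.
After the change, unemployed falls and employed rises by 7.93; labor force unchanged → E = 182.37, U = 6.81, labor force = 189.18 million.
New unemployment rate = 6.81 / 189.18 = 3.60%.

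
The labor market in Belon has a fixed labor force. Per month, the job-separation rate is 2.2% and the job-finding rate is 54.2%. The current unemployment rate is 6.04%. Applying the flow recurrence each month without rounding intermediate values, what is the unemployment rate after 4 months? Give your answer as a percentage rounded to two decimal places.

Unemployment rate after four months ≈ 3.98%.

With a fixed labor force, u_{t+1} = u_t + s·(1−u_t) − f·u_t = u_t·(1−s−f) + s.
Here 1−s−f = 0.436 and s = 0.022.
u_1 = 0.060400 × 0.436 + 0.022 = 0.048334.
u_2 = 0.048334 × 0.436 + 0.022 = 0.043074.
u_3 = 0.043074 × 0.436 + 0.022 = 0.040780.
u_4 = 0.040780 × 0.436 + 0.022 = 0.039780.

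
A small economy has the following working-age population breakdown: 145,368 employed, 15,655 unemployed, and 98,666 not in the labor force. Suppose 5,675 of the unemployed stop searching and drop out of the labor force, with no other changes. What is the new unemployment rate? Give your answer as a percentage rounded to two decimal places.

New unemployment rate ≈ 6.42%.

Initially, labor force = 145,368 + 15,655 = 161,023, so u = 15,655/161,023 = 9.72%.
After the change, unemployed and labor force both fall by 5,675 → E = 145,368, U = 9,980, labor force = 155,348.
New unemployment rate = 9,980 / 155,348 = 6.42%.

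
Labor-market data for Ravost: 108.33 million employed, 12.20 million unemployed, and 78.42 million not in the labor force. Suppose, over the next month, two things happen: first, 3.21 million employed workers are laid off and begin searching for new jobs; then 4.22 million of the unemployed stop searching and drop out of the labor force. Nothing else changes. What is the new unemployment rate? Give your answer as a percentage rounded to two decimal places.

Initially, labor force = 108.33 + 12.20 = 120.53 million, so u = 12.20/120.53 = 10.12%.
After the first change, employed falls and unemployed rises by 3.21; labor force unchanged → E = 105.12, U = 15.41, labor force = 120.53 million.
After the second change, unemployed and labor force both fall by 4.22 → E = 105.12, U = 11.19, labor force = 116.31 million.
New unemployment rate = 11.19 / 116.31 = 9.62%.

New unemployment rate ≈ 9.62%.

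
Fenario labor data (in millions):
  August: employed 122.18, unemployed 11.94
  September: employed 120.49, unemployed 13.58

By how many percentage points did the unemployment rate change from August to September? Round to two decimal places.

August: labor force = 122.18 + 11.94 = 134.12; u = 11.94/134.12 = 8.90%.
September: labor force = 120.49 + 13.58 = 134.07; u = 13.58/134.07 = 10.13%.
Change = 10.13% − 8.90% = +1.23 pp.

The unemployment rate changed by +1.23 percentage points.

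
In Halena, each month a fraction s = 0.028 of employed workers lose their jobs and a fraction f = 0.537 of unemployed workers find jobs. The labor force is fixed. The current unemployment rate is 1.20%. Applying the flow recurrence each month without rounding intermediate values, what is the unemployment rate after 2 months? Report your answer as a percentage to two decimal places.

With a fixed labor force, u_{t+1} = u_t + s·(1−u_t) − f·u_t = u_t·(1−s−f) + s.
Here 1−s−f = 0.435 and s = 0.028.
u_1 = 0.012000 × 0.435 + 0.028 = 0.033220.
u_2 = 0.033220 × 0.435 + 0.028 = 0.042451.

Unemployment rate after two months ≈ 4.25%.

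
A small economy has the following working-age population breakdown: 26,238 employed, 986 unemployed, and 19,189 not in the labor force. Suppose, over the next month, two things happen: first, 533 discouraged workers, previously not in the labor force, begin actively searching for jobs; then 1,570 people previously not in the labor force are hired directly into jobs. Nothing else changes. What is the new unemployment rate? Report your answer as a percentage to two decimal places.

Initially, labor force = 26,238 + 986 = 27,224, so u = 986/27,224 = 3.62%.
After the first change, unemployed and labor force both rise by 533 → E = 26,238, U = 1,519, labor force = 27,757.
After the second change, employed and labor force both rise by 1,570; unemployed unchanged → E = 27,808, U = 1,519, labor force = 29,327.
New unemployment rate = 1,519 / 29,327 = 5.18%.

New unemployment rate ≈ 5.18%.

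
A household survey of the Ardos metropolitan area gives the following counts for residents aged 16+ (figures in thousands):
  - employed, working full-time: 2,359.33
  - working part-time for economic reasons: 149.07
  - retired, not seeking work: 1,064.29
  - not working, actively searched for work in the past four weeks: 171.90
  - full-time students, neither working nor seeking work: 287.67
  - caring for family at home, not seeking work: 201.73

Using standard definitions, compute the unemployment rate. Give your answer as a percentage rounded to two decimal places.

Unemployment rate ≈ 6.41%.

Employed = 2,359.33 + 149.07 = 2,508.40 thousand (anyone who worked, including part-time for economic reasons, counts as employed).
Unemployed = 171.90 thousand.
Labor force = 2,508.40 + 171.90 = 2,680.30 thousand.
Unemployment rate = 171.90 / 2,680.30 = 6.41%.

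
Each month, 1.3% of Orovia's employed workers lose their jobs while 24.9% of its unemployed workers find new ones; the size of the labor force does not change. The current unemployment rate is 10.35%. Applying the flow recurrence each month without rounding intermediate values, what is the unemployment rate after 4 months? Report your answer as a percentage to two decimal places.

Unemployment rate after four months ≈ 6.56%.

With a fixed labor force, u_{t+1} = u_t + s·(1−u_t) − f·u_t = u_t·(1−s−f) + s.
Here 1−s−f = 0.738 and s = 0.013.
u_1 = 0.103500 × 0.738 + 0.013 = 0.089383.
u_2 = 0.089383 × 0.738 + 0.013 = 0.078965.
u_3 = 0.078965 × 0.738 + 0.013 = 0.071276.
u_4 = 0.071276 × 0.738 + 0.013 = 0.065602.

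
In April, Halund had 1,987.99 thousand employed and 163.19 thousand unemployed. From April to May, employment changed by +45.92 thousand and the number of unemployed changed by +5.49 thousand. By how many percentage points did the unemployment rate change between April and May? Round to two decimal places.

The unemployment rate changed by +0.07 percentage points.

April: labor force = 1,987.99 + 163.19 = 2,151.18; u = 163.19/2,151.18 = 7.59%.
May: labor force = 2,033.91 + 168.68 = 2,202.59; u = 168.68/2,202.59 = 7.66%.
Change = 7.66% − 7.59% = +0.07 pp.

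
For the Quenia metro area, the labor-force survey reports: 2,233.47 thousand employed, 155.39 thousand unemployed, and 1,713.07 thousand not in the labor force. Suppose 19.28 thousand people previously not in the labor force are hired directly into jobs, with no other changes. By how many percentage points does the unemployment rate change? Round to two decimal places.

Initially, labor force = 2,233.47 + 155.39 = 2,388.86 thousand, so u = 155.39/2,388.86 = 6.50%.
After the change, employed and labor force both rise by 19.28; unemployed unchanged → E = 2,252.75, U = 155.39, labor force = 2,408.14 thousand.
New unemployment rate = 155.39 / 2,408.14 = 6.45%.
Change = 6.45% − 6.50% = −0.05 percentage points.

The unemployment rate changes by −0.05 percentage points.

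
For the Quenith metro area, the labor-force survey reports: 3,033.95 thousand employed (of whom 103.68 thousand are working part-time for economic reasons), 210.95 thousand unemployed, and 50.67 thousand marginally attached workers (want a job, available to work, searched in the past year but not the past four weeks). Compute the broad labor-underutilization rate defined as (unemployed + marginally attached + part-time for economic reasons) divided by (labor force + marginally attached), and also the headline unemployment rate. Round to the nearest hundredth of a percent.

Labor force = 3,033.95 + 210.95 = 3,244.90 thousand.
Numerator = 210.95 + 50.67 + 103.68 = 365.30 thousand.
Denominator = 3,244.90 + 50.67 = 3,295.57 thousand.
Broad rate = 365.30 / 3,295.57 = 11.08%.
Headline unemployment rate = 210.95 / 3,244.90 = 6.50%.

Broad underutilization rate ≈ 11.08%; headline unemployment rate ≈ 6.50%.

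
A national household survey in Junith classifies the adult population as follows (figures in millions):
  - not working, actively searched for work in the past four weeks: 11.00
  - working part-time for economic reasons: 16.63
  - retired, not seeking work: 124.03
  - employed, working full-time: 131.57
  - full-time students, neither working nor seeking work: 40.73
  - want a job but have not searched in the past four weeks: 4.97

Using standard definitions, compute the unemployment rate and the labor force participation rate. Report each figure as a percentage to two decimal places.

Employed = 16.63 + 131.57 = 148.20 million (anyone who worked, including part-time for economic reasons, counts as employed).
Unemployed = 11.00 million.
Labor force = 148.20 + 11.00 = 159.20 million.
Not in labor force = 124.03 + 40.73 + 4.97 = 169.73 million (those not working and not actively searching are outside the labor force — including those who want a job but have given up searching).
Civilian working-age population = 159.20 + 169.73 = 328.93 million.
Unemployment rate = 11.00 / 159.20 = 6.91%.
Labor force participation rate = 159.20 / 328.93 = 48.40%.

Unemployment rate ≈ 6.91%; labor force participation rate ≈ 48.40%.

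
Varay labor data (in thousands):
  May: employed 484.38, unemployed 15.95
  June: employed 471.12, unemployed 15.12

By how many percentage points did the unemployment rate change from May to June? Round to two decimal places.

The unemployment rate changed by −0.08 percentage points.

May: labor force = 484.38 + 15.95 = 500.33; u = 15.95/500.33 = 3.19%.
June: labor force = 471.12 + 15.12 = 486.24; u = 15.12/486.24 = 3.11%.
Change = 3.11% − 3.19% = −0.08 pp.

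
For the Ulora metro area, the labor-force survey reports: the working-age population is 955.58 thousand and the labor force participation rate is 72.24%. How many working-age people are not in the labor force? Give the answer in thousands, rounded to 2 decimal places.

Share not in the labor force = 1 − 0.7224 = 0.2776.
Not in labor force = 0.2776 × 955.58 ≈ 265.27 thousand.

About 265.27 thousand are not in the labor force.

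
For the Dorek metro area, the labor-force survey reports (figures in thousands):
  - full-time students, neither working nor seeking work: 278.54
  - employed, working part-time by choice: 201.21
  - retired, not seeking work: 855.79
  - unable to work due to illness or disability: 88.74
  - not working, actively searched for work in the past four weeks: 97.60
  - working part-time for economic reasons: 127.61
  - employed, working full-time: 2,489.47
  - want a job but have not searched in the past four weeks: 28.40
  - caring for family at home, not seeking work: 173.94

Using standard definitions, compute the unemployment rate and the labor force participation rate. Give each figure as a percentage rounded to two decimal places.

Employed = 201.21 + 127.61 + 2,489.47 = 2,818.29 thousand (anyone who worked, including part-time for economic reasons, counts as employed).
Unemployed = 97.60 thousand.
Labor force = 2,818.29 + 97.60 = 2,915.89 thousand.
Not in labor force = 278.54 + 855.79 + 88.74 + 28.40 + 173.94 = 1,425.41 thousand (those not working and not actively searching are outside the labor force — including those who want a job but have given up searching).
Civilian working-age population = 2,915.89 + 1,425.41 = 4,341.30 thousand.
Unemployment rate = 97.60 / 2,915.89 = 3.35%.
Labor force participation rate = 2,915.89 / 4,341.30 = 67.17%.

Unemployment rate ≈ 3.35%; labor force participation rate ≈ 67.17%.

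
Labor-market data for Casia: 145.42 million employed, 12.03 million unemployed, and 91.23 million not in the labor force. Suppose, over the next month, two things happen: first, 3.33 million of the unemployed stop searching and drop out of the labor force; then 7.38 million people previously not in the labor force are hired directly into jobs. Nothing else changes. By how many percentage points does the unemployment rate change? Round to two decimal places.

Initially, labor force = 145.42 + 12.03 = 157.45 million, so u = 12.03/157.45 = 7.64%.
After the first change, unemployed and labor force both fall by 3.33 → E = 145.42, U = 8.70, labor force = 154.12 million.
After the second change, employed and labor force both rise by 7.38; unemployed unchanged → E = 152.80, U = 8.70, labor force = 161.50 million.
New unemployment rate = 8.70 / 161.50 = 5.39%.
Change = 5.39% − 7.64% = −2.25 percentage points.

The unemployment rate changes by −2.25 percentage points.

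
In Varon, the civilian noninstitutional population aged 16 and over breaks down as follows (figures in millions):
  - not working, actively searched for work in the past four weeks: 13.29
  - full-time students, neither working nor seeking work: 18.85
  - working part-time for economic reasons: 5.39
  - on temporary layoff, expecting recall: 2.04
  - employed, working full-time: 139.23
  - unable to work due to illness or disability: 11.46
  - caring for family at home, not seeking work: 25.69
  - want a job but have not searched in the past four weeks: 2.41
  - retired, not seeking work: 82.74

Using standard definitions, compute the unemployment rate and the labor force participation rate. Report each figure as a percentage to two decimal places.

Unemployment rate ≈ 9.58%; labor force participation rate ≈ 53.12%.

Employed = 5.39 + 139.23 = 144.62 million (anyone who worked, including part-time for economic reasons, counts as employed).
Unemployed = 13.29 + 2.04 = 15.33 million (jobless and actively searching, or on temporary layoff).
Labor force = 144.62 + 15.33 = 159.95 million.
Not in labor force = 18.85 + 11.46 + 25.69 + 2.41 + 82.74 = 141.15 million (those not working and not actively searching are outside the labor force — including those who want a job but have given up searching).
Civilian working-age population = 159.95 + 141.15 = 301.10 million.
Unemployment rate = 15.33 / 159.95 = 9.58%.
Labor force participation rate = 159.95 / 301.10 = 53.12%.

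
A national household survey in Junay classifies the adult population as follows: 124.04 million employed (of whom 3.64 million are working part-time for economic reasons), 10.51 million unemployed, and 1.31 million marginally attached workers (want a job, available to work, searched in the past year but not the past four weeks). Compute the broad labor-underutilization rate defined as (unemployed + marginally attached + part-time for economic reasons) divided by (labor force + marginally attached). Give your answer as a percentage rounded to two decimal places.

Broad underutilization rate ≈ 11.38%.

Labor force = 124.04 + 10.51 = 134.55 million.
Numerator = 10.51 + 1.31 + 3.64 = 15.46 million.
Denominator = 134.55 + 1.31 = 135.86 million.
Broad rate = 15.46 / 135.86 = 11.38%.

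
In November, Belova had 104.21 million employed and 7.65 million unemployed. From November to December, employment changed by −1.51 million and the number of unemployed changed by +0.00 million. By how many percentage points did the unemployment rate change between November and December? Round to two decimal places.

November: labor force = 104.21 + 7.65 = 111.86; u = 7.65/111.86 = 6.84%.
December: labor force = 102.70 + 7.65 = 110.35; u = 7.65/110.35 = 6.93%.
Change = 6.93% − 6.84% = +0.09 pp.

The unemployment rate changed by +0.09 percentage points.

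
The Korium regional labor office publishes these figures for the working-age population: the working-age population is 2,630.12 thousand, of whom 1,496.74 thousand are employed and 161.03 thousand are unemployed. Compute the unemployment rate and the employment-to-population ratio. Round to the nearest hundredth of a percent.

Labor force = employed + unemployed = 1,496.74 + 161.03 = 1,657.77 thousand.
Unemployment rate = 161.03 / 1,657.77 = 9.71%.
Employment-population ratio = 1,496.74 / 2,630.12 = 56.91%.

Unemployment rate ≈ 9.71%; employment-population ratio ≈ 56.91%.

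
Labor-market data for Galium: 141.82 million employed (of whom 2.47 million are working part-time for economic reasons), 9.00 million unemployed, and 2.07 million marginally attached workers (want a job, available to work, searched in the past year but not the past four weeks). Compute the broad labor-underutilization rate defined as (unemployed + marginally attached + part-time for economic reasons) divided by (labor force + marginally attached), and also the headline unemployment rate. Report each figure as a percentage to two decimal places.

Labor force = 141.82 + 9.00 = 150.82 million.
Numerator = 9.00 + 2.07 + 2.47 = 13.54 million.
Denominator = 150.82 + 2.07 = 152.89 million.
Broad rate = 13.54 / 152.89 = 8.86%.
Headline unemployment rate = 9.00 / 150.82 = 5.97%.

Broad underutilization rate ≈ 8.86%; headline unemployment rate ≈ 5.97%.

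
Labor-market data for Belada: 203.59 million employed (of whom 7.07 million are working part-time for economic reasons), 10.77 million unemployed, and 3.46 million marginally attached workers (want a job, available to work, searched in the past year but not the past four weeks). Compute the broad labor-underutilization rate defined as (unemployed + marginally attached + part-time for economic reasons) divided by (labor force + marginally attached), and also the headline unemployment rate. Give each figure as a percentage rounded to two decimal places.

Labor force = 203.59 + 10.77 = 214.36 million.
Numerator = 10.77 + 3.46 + 7.07 = 21.30 million.
Denominator = 214.36 + 3.46 = 217.82 million.
Broad rate = 21.30 / 217.82 = 9.78%.
Headline unemployment rate = 10.77 / 214.36 = 5.02%.

Broad underutilization rate ≈ 9.78%; headline unemployment rate ≈ 5.02%.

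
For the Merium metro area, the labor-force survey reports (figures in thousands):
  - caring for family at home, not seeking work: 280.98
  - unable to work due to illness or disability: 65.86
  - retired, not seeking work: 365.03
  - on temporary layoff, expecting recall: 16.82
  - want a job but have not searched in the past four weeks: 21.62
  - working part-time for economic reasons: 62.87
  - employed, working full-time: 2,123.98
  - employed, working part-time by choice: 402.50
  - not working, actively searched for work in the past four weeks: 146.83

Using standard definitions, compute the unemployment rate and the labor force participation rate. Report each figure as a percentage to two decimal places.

Unemployment rate ≈ 5.94%; labor force participation rate ≈ 78.96%.

Employed = 62.87 + 2,123.98 + 402.50 = 2,589.35 thousand (anyone who worked, including part-time for economic reasons, counts as employed).
Unemployed = 16.82 + 146.83 = 163.65 thousand (jobless and actively searching, or on temporary layoff).
Labor force = 2,589.35 + 163.65 = 2,753.00 thousand.
Not in labor force = 280.98 + 65.86 + 365.03 + 21.62 = 733.49 thousand (those not working and not actively searching are outside the labor force — including those who want a job but have given up searching).
Civilian working-age population = 2,753.00 + 733.49 = 3,486.49 thousand.
Unemployment rate = 163.65 / 2,753.00 = 5.94%.
Labor force participation rate = 2,753.00 / 3,486.49 = 78.96%.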